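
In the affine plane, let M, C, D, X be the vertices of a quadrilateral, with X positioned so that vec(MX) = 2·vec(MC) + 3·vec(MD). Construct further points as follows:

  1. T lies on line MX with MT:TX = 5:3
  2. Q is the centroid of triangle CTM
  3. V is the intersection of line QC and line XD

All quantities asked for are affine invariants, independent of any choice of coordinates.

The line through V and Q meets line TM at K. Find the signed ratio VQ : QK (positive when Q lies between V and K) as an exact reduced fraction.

Set M = (0, 0), C = (1, 0), D = (0, 1), X = (2, 3); any affine frame gives the same invariant.
1. T lies on line MX with MT:TX = 5:3 ⇒ T = (5/4, 15/8)
2. Q is the centroid of triangle CTM ⇒ Q = (3/4, 5/8)
3. V is the intersection of line QC and line XD ⇒ V = (3/7, 10/7)
line VQ meets TM at K = (5/8, 15/16)
Q = V + t·(K−V) with t = 18/11, so VQ:QK = 18/11:-7/11

VQ:QK = -18/7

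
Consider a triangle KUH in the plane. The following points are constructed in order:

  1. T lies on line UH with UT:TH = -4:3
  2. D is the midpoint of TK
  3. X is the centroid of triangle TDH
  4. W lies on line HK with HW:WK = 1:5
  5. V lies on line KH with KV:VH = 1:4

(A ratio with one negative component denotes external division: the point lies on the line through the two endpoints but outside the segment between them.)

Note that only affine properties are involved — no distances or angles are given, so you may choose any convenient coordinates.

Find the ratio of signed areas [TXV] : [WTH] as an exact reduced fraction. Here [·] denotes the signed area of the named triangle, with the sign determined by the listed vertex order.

Work in coordinates with K = (0, 0), U = (1, 0), H = (0, 1).
1. T lies on line UH with UT:TH = -4:3 ⇒ T = (-3, 4)
2. D is the midpoint of TK ⇒ D = (-3/2, 2)
3. X is the centroid of triangle TDH ⇒ X = (-3/2, 7/3)
4. W lies on line HK with HW:WK = 1:5 ⇒ W = (0, 5/6)
5. V lies on line KH with KV:VH = 1:4 ⇒ V = (0, 1/5)
2·[TXV] = -7/10, 2·[WTH] = -1/2
[TXV]:[WTH] = -7/10:-1/2 = 7/5

[TXV]:[WTH] = 7/5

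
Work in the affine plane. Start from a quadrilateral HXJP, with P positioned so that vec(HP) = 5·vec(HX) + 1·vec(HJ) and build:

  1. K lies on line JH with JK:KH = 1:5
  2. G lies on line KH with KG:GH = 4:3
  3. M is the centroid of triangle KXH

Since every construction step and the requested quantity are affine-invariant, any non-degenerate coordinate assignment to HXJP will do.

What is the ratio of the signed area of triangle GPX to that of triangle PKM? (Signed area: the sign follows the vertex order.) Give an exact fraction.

[GPX]:[PKM] = -6/7

Assign H = (0, 0), X = (1, 0), J = (0, 1), P = (5, 1) — the answer is frame-independent, so this choice is without loss of generality.
1. K lies on line JH with JK:KH = 1:5 ⇒ K = (0, 5/6)
2. G lies on line KH with KG:GH = 4:3 ⇒ G = (0, 5/14)
3. M is the centroid of triangle KXH ⇒ M = (1/3, 5/18)
2·[GPX] = -17/7, 2·[PKM] = 17/6
[GPX]:[PKM] = -17/7:17/6 = -6/7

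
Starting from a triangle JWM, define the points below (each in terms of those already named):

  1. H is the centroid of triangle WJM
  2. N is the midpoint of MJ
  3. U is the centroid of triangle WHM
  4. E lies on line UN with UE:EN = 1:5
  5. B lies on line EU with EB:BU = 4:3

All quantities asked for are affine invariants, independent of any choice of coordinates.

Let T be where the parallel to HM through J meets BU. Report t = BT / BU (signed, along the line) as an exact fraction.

t = -107/5

Assign J = (0, 0), W = (1, 0), M = (0, 1) — the answer is frame-independent, so this choice is without loss of generality.
1. H is the centroid of triangle WJM ⇒ H = (1/3, 1/3)
2. N is the midpoint of MJ ⇒ N = (0, 1/2)
3. U is the centroid of triangle WHM ⇒ U = (4/9, 4/9)
4. E lies on line UN with UE:EN = 1:5 ⇒ E = (10/27, 49/108)
5. B lies on line EU with EB:BU = 4:3 ⇒ B = (26/63, 113/252)
through J parallel to HM: direction (-1/3, 2/3); meets BU at T = (-4/15, 8/15)
T = B + t·(U−B) with t = -107/5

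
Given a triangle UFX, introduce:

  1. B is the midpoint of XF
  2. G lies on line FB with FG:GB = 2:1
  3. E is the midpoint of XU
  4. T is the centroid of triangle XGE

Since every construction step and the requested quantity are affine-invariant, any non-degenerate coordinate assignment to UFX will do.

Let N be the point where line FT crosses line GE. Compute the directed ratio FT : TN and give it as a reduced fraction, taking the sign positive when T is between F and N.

FT:TN = -5/2

Work in coordinates with U = (0, 0), F = (1, 0), X = (0, 1).
1. B is the midpoint of XF ⇒ B = (1/2, 1/2)
2. G lies on line FB with FG:GB = 2:1 ⇒ G = (2/3, 1/3)
3. E is the midpoint of XU ⇒ E = (0, 1/2)
4. T is the centroid of triangle XGE ⇒ T = (2/9, 11/18)
line FT meets GE at N = (8/15, 11/30)
T = F + t·(N−F) with t = 5/3, so FT:TN = 5/3:-2/3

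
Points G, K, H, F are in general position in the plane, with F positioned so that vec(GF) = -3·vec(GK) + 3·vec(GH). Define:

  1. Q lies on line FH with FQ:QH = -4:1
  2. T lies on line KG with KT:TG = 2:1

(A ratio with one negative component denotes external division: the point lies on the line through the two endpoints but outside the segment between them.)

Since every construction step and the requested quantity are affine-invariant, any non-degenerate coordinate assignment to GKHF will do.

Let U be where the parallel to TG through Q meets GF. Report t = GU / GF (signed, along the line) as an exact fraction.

t = 1/9

Assign G = (0, 0), K = (1, 0), H = (0, 1), F = (-3, 3) — the answer is frame-independent, so this choice is without loss of generality.
1. Q lies on line FH with FQ:QH = -4:1 ⇒ Q = (1, 1/3)
2. T lies on line KG with KT:TG = 2:1 ⇒ T = (1/3, 0)
through Q parallel to TG: direction (-1/3, 0); meets GF at U = (-1/3, 1/3)
U = G + t·(F−G) with t = 1/9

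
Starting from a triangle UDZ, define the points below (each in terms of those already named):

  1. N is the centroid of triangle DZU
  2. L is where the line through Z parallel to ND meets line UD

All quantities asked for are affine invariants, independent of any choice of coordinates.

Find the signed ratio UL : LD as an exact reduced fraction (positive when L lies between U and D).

Work in coordinates with U = (0, 0), D = (1, 0), Z = (0, 1).
1. N is the centroid of triangle DZU ⇒ N = (1/3, 1/3)
2. L is where the line through Z parallel to ND meets line UD ⇒ L = (2, 0)
L = U + t·(D−U) with t = 2, so UL:LD = t:(1−t) = 2:-1

UL:LD = -2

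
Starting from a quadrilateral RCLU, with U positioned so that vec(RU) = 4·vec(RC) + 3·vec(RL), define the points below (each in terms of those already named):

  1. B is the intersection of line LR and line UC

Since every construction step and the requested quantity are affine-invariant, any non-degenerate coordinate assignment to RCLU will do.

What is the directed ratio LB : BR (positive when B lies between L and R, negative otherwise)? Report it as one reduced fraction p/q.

LB:BR = -2

Choose coordinates R = (0, 0), C = (1, 0), L = (0, 1), U = (4, 3).
1. B is the intersection of line LR and line UC ⇒ B = (0, -1)
B = L + t·(R−L) with t = 2, so LB:BR = t:(1−t) = 2:-1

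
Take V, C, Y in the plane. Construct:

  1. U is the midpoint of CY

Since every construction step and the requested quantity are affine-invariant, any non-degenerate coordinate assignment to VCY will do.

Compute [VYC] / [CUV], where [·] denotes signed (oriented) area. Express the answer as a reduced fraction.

[VYC]:[CUV] = -2

Set V = (0, 0), C = (1, 0), Y = (0, 1); any affine frame gives the same invariant.
1. U is the midpoint of CY ⇒ U = (1/2, 1/2)
2·[VYC] = -1, 2·[CUV] = 1/2
[VYC]:[CUV] = -1:1/2 = -2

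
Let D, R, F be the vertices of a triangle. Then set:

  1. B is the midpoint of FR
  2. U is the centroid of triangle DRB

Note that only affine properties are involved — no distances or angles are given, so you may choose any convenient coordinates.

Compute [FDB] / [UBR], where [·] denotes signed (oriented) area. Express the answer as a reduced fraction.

Assign D = (0, 0), R = (1, 0), F = (0, 1) — the answer is frame-independent, so this choice is without loss of generality.
1. B is the midpoint of FR ⇒ B = (1/2, 1/2)
2. U is the centroid of triangle DRB ⇒ U = (1/2, 1/6)
2·[FDB] = 1/2, 2·[UBR] = -1/6
[FDB]:[UBR] = 1/2:-1/6 = -3

[FDB]:[UBR] = -3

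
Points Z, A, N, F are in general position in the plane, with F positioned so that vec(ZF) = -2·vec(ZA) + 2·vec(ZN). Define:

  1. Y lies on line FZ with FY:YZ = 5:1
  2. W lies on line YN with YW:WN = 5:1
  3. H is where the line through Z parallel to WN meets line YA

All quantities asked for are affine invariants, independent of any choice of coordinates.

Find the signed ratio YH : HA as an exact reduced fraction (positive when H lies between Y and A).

YH:HA = 1/2

Set Z = (0, 0), A = (1, 0), N = (0, 1), F = (-2, 2); any affine frame gives the same invariant.
1. Y lies on line FZ with FY:YZ = 5:1 ⇒ Y = (-1/3, 1/3)
2. W lies on line YN with YW:WN = 5:1 ⇒ W = (-1/18, 8/9)
3. H is where the line through Z parallel to WN meets line YA ⇒ H = (1/9, 2/9)
H = Y + t·(A−Y) with t = 1/3, so YH:HA = t:(1−t) = 1/3:2/3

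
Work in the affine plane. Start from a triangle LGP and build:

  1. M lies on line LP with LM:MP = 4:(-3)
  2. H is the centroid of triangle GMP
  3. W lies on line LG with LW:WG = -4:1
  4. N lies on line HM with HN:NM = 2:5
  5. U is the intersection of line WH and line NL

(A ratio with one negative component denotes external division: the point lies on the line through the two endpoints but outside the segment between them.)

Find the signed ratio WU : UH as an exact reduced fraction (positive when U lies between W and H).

Set L = (0, 0), G = (1, 0), P = (0, 1); any affine frame gives the same invariant.
1. M lies on line LP with LM:MP = 4:(-3) ⇒ M = (0, 4)
2. H is the centroid of triangle GMP ⇒ H = (1/3, 5/3)
3. W lies on line LG with LW:WG = -4:1 ⇒ W = (4/3, 0)
4. N lies on line HM with HN:NM = 2:5 ⇒ N = (5/21, 7/3)
5. U is the intersection of line WH and line NL ⇒ U = (25/129, 245/129)
U = W + t·(H−W) with t = 49/43, so WU:UH = t:(1−t) = 49/43:-6/43

WU:UH = -49/6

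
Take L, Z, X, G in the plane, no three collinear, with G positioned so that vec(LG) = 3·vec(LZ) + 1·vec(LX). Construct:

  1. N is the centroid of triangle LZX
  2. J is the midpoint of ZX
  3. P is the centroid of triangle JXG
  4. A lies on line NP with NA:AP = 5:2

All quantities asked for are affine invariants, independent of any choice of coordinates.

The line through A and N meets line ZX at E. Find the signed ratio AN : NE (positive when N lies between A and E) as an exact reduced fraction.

Set L = (0, 0), Z = (1, 0), X = (0, 1), G = (3, 1); any affine frame gives the same invariant.
1. N is the centroid of triangle LZX ⇒ N = (1/3, 1/3)
2. J is the midpoint of ZX ⇒ J = (1/2, 1/2)
3. P is the centroid of triangle JXG ⇒ P = (7/6, 5/6)
4. A lies on line NP with NA:AP = 5:2 ⇒ A = (13/14, 29/42)
line AN meets ZX at E = (13/24, 11/24)
N = A + t·(E−A) with t = 20/13, so AN:NE = 20/13:-7/13

AN:NE = -20/7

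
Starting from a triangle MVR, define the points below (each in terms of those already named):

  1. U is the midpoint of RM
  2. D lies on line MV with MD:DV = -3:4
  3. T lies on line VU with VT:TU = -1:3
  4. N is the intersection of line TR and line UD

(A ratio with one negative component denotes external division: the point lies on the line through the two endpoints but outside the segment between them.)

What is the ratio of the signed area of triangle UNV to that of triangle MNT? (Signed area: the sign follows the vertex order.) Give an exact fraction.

[UNV]:[MNT] = 1/3

Set M = (0, 0), V = (1, 0), R = (0, 1); any affine frame gives the same invariant.
1. U is the midpoint of RM ⇒ U = (0, 1/2)
2. D lies on line MV with MD:DV = -3:4 ⇒ D = (-3, 0)
3. T lies on line VU with VT:TU = -1:3 ⇒ T = (3/2, -1/4)
4. N is the intersection of line TR and line UD ⇒ N = (1/2, 7/12)
2·[UNV] = -1/3, 2·[MNT] = -1
[UNV]:[MNT] = -1/3:-1 = 1/3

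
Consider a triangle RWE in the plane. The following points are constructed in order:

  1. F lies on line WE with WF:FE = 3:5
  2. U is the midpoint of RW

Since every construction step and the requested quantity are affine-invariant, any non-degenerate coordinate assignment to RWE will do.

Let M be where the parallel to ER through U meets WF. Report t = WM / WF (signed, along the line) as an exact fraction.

t = 4/3

Choose coordinates R = (0, 0), W = (1, 0), E = (0, 1).
1. F lies on line WE with WF:FE = 3:5 ⇒ F = (5/8, 3/8)
2. U is the midpoint of RW ⇒ U = (1/2, 0)
through U parallel to ER: direction (0, -1); meets WF at M = (1/2, 1/2)
M = W + t·(F−W) with t = 4/3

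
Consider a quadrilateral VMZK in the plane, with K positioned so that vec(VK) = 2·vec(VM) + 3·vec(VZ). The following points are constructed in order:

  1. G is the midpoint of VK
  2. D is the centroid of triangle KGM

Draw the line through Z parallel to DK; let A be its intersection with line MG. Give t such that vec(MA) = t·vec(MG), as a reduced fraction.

t = 13/6

Choose coordinates V = (0, 0), M = (1, 0), Z = (0, 1), K = (2, 3).
1. G is the midpoint of VK ⇒ G = (1, 3/2)
2. D is the centroid of triangle KGM ⇒ D = (4/3, 3/2)
through Z parallel to DK: direction (2/3, 3/2); meets MG at A = (1, 13/4)
A = M + t·(G−M) with t = 13/6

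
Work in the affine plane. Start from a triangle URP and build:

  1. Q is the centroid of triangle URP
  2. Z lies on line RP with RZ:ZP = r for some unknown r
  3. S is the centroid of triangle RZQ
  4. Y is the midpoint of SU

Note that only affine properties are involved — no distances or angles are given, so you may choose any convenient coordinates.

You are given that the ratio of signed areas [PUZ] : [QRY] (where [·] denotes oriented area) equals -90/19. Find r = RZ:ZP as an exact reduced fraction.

r = 2/5

Work in coordinates with U = (0, 0), R = (1, 0), P = (0, 1).
1. Q is the centroid of triangle URP ⇒ Q = (1/3, 1/3)
2. With RZ:ZP = r, write λ = r/(r+1) so Z = R + λ·(P−R); Z is affine-linear in λ
3. S is the centroid of triangle RZQ ⇒ S is an affine combination of earlier points and hence also affine-linear in λ
4. Y is the midpoint of SU ⇒ Y is an affine combination of earlier points and hence also affine-linear in λ
Every point depending on Z is an affine combination of Z and λ-independent points, so each such coordinate is linear in λ; the λ² term in each signed area is a multiple of (P−R)×(P−R) = 0, so 2·[PUZ] and 2·[QRY] are each linear in λ. Evaluating at λ=0 and λ=1:
  2·[PUZ] = −λ + 1,   2·[QRY] = 1/18·λ − 1/6
So [PUZ]:[QRY] = (−λ + 1) / (1/18·λ − 1/6). Setting this equal to -90/19:
  −λ + 1 = -90/19·(1/18·λ − 1/6)  ⇒  λ = 2/7
Then r = λ/(1−λ) = (2/7)/(5/7) = 2/5. Check: with r = 2/5, Z = (5/7, 2/7) and [PUZ]:[QRY] = -90/19 as required.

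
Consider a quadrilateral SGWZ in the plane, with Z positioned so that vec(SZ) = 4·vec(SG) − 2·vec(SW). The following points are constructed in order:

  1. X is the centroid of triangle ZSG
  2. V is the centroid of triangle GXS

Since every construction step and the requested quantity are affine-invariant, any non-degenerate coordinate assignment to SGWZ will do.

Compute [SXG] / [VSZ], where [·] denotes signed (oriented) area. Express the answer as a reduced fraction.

[SXG]:[VSZ] = 3/4

Set S = (0, 0), G = (1, 0), W = (0, 1), Z = (4, -2); any affine frame gives the same invariant.
1. X is the centroid of triangle ZSG ⇒ X = (5/3, -2/3)
2. V is the centroid of triangle GXS ⇒ V = (8/9, -2/9)
2·[SXG] = 2/3, 2·[VSZ] = 8/9
[SXG]:[VSZ] = 2/3:8/9 = 3/4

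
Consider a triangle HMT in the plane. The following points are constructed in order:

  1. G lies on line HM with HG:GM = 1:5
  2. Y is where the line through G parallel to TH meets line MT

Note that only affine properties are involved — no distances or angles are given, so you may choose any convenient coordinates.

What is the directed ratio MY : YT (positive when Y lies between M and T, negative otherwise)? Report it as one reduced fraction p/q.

Choose coordinates H = (0, 0), M = (1, 0), T = (0, 1).
1. G lies on line HM with HG:GM = 1:5 ⇒ G = (1/6, 0)
2. Y is where the line through G parallel to TH meets line MT ⇒ Y = (1/6, 5/6)
Y = M + t·(T−M) with t = 5/6, so MY:YT = t:(1−t) = 5/6:1/6

MY:YT = 5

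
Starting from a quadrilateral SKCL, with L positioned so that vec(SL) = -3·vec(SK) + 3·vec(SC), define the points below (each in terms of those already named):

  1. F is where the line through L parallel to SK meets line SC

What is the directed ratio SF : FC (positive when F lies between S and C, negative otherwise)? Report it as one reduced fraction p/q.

SF:FC = -3/2

Work in coordinates with S = (0, 0), K = (1, 0), C = (0, 1), L = (-3, 3).
1. F is where the line through L parallel to SK meets line SC ⇒ F = (0, 3)
F = S + t·(C−S) with t = 3, so SF:FC = t:(1−t) = 3:-2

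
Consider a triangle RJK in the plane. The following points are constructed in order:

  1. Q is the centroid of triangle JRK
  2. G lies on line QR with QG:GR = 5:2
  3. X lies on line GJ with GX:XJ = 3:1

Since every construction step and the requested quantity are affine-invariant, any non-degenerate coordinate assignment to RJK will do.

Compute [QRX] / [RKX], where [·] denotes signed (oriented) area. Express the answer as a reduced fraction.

Set R = (0, 0), J = (1, 0), K = (0, 1); any affine frame gives the same invariant.
1. Q is the centroid of triangle JRK ⇒ Q = (1/3, 1/3)
2. G lies on line QR with QG:GR = 5:2 ⇒ G = (2/21, 2/21)
3. X lies on line GJ with GX:XJ = 3:1 ⇒ X = (65/84, 1/42)
2·[QRX] = 1/4, 2·[RKX] = -65/84
[QRX]:[RKX] = 1/4:-65/84 = -21/65

[QRX]:[RKX] = -21/65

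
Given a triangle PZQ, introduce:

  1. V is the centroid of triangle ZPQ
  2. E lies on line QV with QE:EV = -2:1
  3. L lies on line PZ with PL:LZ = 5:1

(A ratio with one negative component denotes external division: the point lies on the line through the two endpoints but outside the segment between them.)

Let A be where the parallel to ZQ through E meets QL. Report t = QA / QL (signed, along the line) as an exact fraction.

t = 4

Set P = (0, 0), Z = (1, 0), Q = (0, 1); any affine frame gives the same invariant.
1. V is the centroid of triangle ZPQ ⇒ V = (1/3, 1/3)
2. E lies on line QV with QE:EV = -2:1 ⇒ E = (2/3, -1/3)
3. L lies on line PZ with PL:LZ = 5:1 ⇒ L = (5/6, 0)
through E parallel to ZQ: direction (-1, 1); meets QL at A = (10/3, -3)
A = Q + t·(L−Q) with t = 4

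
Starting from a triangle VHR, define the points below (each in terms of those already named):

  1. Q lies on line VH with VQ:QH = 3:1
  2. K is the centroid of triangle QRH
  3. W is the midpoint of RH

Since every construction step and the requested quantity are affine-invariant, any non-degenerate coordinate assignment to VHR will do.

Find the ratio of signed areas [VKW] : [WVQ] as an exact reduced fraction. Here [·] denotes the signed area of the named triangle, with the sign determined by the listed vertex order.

[VKW]:[WVQ] = 1/3

Choose coordinates V = (0, 0), H = (1, 0), R = (0, 1).
1. Q lies on line VH with VQ:QH = 3:1 ⇒ Q = (3/4, 0)
2. K is the centroid of triangle QRH ⇒ K = (7/12, 1/3)
3. W is the midpoint of RH ⇒ W = (1/2, 1/2)
2·[VKW] = 1/8, 2·[WVQ] = 3/8
[VKW]:[WVQ] = 1/8:3/8 = 1/3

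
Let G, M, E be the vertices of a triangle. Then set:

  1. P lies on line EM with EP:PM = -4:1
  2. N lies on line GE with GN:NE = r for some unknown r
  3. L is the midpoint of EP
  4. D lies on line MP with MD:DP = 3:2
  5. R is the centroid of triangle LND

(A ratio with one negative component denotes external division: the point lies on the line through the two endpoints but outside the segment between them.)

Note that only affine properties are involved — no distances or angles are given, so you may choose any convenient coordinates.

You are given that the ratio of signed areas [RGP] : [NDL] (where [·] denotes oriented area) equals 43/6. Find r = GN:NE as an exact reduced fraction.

Set G = (0, 0), M = (1, 0), E = (0, 1); any affine frame gives the same invariant.
1. P lies on line EM with EP:PM = -4:1 ⇒ P = (4/3, -1/3)
2. With GN:NE = r, write λ = r/(r+1) so N = G + λ·(E−G); N is affine-linear in λ
3. L is the midpoint of EP ⇒ L = (2/3, 1/3)
4. D lies on line MP with MD:DP = 3:2 ⇒ D = (6/5, -1/5)
5. R is the centroid of triangle LND ⇒ R is an affine combination of earlier points and hence also affine-linear in λ
Every point depending on N is an affine combination of N and λ-independent points, so each such coordinate is linear in λ; the λ² term in each signed area is a multiple of (E−G)×(E−G) = 0, so 2·[RGP] and 2·[NDL] are each linear in λ. Evaluating at λ=0 and λ=1:
  2·[RGP] = 4/9·λ + 4/15,   2·[NDL] = -8/15·λ + 8/15
So [RGP]:[NDL] = (4/9·λ + 4/15) / (-8/15·λ + 8/15). Setting this equal to 43/6:
  4/9·λ + 4/15 = 43/6·(-8/15·λ + 8/15)  ⇒  λ = 5/6
Then r = λ/(1−λ) = (5/6)/(1/6) = 5. Check: with r = 5, N = (0, 5/6) and [RGP]:[NDL] = 43/6 as required.

r = 5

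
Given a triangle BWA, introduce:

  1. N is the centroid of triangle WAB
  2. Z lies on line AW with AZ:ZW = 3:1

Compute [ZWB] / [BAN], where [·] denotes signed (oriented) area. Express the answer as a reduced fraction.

Choose coordinates B = (0, 0), W = (1, 0), A = (0, 1).
1. N is the centroid of triangle WAB ⇒ N = (1/3, 1/3)
2. Z lies on line AW with AZ:ZW = 3:1 ⇒ Z = (3/4, 1/4)
2·[ZWB] = -1/4, 2·[BAN] = -1/3
[ZWB]:[BAN] = -1/4:-1/3 = 3/4

[ZWB]:[BAN] = 3/4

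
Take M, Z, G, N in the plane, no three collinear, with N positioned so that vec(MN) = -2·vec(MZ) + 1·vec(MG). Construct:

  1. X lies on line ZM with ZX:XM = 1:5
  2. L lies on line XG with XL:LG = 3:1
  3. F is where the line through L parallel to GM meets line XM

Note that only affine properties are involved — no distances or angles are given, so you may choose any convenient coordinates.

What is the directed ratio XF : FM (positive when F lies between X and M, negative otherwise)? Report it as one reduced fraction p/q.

Assign M = (0, 0), Z = (1, 0), G = (0, 1), N = (-2, 1) — the answer is frame-independent, so this choice is without loss of generality.
1. X lies on line ZM with ZX:XM = 1:5 ⇒ X = (5/6, 0)
2. L lies on line XG with XL:LG = 3:1 ⇒ L = (5/24, 3/4)
3. F is where the line through L parallel to GM meets line XM ⇒ F = (5/24, 0)
F = X + t·(M−X) with t = 3/4, so XF:FM = t:(1−t) = 3/4:1/4

XF:FM = 3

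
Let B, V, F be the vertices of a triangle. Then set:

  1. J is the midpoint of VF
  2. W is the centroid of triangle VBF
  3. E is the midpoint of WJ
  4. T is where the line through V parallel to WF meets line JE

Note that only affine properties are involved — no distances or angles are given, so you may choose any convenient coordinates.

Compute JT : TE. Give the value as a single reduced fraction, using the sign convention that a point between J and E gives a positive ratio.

JT:TE = -2/3

Choose coordinates B = (0, 0), V = (1, 0), F = (0, 1).
1. J is the midpoint of VF ⇒ J = (1/2, 1/2)
2. W is the centroid of triangle VBF ⇒ W = (1/3, 1/3)
3. E is the midpoint of WJ ⇒ E = (5/12, 5/12)
4. T is where the line through V parallel to WF meets line JE ⇒ T = (2/3, 2/3)
T = J + t·(E−J) with t = -2, so JT:TE = t:(1−t) = -2:3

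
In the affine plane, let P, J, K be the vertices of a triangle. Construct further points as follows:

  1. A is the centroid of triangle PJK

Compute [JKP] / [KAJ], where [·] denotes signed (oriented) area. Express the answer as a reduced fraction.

Assign P = (0, 0), J = (1, 0), K = (0, 1) — the answer is frame-independent, so this choice is without loss of generality.
1. A is the centroid of triangle PJK ⇒ A = (1/3, 1/3)
2·[JKP] = 1, 2·[KAJ] = 1/3
[JKP]:[KAJ] = 1:1/3 = 3

[JKP]:[KAJ] = 3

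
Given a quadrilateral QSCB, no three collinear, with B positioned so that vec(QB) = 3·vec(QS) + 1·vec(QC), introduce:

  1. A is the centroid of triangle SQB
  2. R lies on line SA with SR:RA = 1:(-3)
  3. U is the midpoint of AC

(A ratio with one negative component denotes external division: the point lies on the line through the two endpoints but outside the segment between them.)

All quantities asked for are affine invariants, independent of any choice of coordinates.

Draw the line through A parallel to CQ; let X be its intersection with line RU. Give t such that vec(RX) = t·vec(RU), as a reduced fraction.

t = -3

Set Q = (0, 0), S = (1, 0), C = (0, 1), B = (3, 1); any affine frame gives the same invariant.
1. A is the centroid of triangle SQB ⇒ A = (4/3, 1/3)
2. R lies on line SA with SR:RA = 1:(-3) ⇒ R = (5/6, -1/6)
3. U is the midpoint of AC ⇒ U = (2/3, 2/3)
through A parallel to CQ: direction (0, -1); meets RU at X = (4/3, -8/3)
X = R + t·(U−R) with t = -3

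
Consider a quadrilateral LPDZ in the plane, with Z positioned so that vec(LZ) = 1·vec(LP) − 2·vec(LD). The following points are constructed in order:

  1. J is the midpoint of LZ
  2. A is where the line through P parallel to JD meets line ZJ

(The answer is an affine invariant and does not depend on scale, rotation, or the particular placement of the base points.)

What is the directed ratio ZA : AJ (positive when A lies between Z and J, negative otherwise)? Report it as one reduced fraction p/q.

Set L = (0, 0), P = (1, 0), D = (0, 1), Z = (1, -2); any affine frame gives the same invariant.
1. J is the midpoint of LZ ⇒ J = (1/2, -1)
2. A is where the line through P parallel to JD meets line ZJ ⇒ A = (2, -4)
A = Z + t·(J−Z) with t = -2, so ZA:AJ = t:(1−t) = -2:3

ZA:AJ = -2/3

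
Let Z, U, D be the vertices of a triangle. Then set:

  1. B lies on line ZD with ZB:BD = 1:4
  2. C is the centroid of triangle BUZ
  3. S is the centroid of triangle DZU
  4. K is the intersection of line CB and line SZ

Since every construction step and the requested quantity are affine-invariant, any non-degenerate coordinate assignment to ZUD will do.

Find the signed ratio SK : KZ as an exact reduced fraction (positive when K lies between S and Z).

Choose coordinates Z = (0, 0), U = (1, 0), D = (0, 1).
1. B lies on line ZD with ZB:BD = 1:4 ⇒ B = (0, 1/5)
2. C is the centroid of triangle BUZ ⇒ C = (1/3, 1/15)
3. S is the centroid of triangle DZU ⇒ S = (1/3, 1/3)
4. K is the intersection of line CB and line SZ ⇒ K = (1/7, 1/7)
K = S + t·(Z−S) with t = 4/7, so SK:KZ = t:(1−t) = 4/7:3/7

SK:KZ = 4/3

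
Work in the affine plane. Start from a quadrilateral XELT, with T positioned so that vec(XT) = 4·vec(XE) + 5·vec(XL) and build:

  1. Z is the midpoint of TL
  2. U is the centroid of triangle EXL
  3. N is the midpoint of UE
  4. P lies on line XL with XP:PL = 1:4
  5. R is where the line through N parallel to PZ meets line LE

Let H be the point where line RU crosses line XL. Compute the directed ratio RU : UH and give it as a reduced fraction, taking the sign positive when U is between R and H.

Assign X = (0, 0), E = (1, 0), L = (0, 1), T = (4, 5) — the answer is frame-independent, so this choice is without loss of generality.
1. Z is the midpoint of TL ⇒ Z = (2, 3)
2. U is the centroid of triangle EXL ⇒ U = (1/3, 1/3)
3. N is the midpoint of UE ⇒ N = (2/3, 1/6)
4. P lies on line XL with XP:PL = 1:4 ⇒ P = (0, 1/5)
5. R is where the line through N parallel to PZ meets line LE ⇒ R = (53/72, 19/72)
line RU meets XL at H = (0, 34/87)
U = R + t·(H−R) with t = 29/53, so RU:UH = 29/53:24/53

RU:UH = 29/24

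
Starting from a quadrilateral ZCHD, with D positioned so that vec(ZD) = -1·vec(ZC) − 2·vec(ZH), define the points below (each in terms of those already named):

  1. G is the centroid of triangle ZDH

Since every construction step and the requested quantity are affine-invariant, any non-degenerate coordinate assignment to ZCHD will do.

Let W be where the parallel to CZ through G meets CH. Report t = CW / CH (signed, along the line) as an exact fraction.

t = -1/3

Assign Z = (0, 0), C = (1, 0), H = (0, 1), D = (-1, -2) — the answer is frame-independent, so this choice is without loss of generality.
1. G is the centroid of triangle ZDH ⇒ G = (-1/3, -1/3)
through G parallel to CZ: direction (-1, 0); meets CH at W = (4/3, -1/3)
W = C + t·(H−C) with t = -1/3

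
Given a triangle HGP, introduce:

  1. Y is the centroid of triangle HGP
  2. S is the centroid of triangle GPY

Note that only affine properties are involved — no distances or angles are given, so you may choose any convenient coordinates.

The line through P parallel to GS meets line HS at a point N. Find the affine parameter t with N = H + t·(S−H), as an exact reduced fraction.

Work in coordinates with H = (0, 0), G = (1, 0), P = (0, 1).
1. Y is the centroid of triangle HGP ⇒ Y = (1/3, 1/3)
2. S is the centroid of triangle GPY ⇒ S = (4/9, 4/9)
through P parallel to GS: direction (-5/9, 4/9); meets HS at N = (5/9, 5/9)
N = H + t·(S−H) with t = 5/4

t = 5/4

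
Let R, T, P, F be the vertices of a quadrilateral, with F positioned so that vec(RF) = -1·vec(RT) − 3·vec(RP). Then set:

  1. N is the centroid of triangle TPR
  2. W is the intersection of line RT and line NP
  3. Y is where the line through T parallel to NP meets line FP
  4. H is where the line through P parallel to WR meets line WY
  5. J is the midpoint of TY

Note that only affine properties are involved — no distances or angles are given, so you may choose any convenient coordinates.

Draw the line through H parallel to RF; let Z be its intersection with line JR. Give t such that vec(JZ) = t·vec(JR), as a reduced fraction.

Choose coordinates R = (0, 0), T = (1, 0), P = (0, 1), F = (-1, -3).
1. N is the centroid of triangle TPR ⇒ N = (1/3, 1/3)
2. W is the intersection of line RT and line NP ⇒ W = (1/2, 0)
3. Y is where the line through T parallel to NP meets line FP ⇒ Y = (1/6, 5/3)
4. H is where the line through P parallel to WR meets line WY ⇒ H = (3/10, 1)
5. J is the midpoint of TY ⇒ J = (7/12, 5/6)
through H parallel to RF: direction (-1, -3); meets JR at Z = (-7/110, -1/11)
Z = J + t·(R−J) with t = 61/55

t = 61/55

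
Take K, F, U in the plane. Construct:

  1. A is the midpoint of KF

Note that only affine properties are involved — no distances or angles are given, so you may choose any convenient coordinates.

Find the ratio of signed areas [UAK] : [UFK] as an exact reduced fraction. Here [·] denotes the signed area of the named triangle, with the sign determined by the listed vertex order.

[UAK]:[UFK] = 1/2

Work in coordinates with K = (0, 0), F = (1, 0), U = (0, 1).
1. A is the midpoint of KF ⇒ A = (1/2, 0)
2·[UAK] = -1/2, 2·[UFK] = -1
[UAK]:[UFK] = -1/2:-1 = 1/2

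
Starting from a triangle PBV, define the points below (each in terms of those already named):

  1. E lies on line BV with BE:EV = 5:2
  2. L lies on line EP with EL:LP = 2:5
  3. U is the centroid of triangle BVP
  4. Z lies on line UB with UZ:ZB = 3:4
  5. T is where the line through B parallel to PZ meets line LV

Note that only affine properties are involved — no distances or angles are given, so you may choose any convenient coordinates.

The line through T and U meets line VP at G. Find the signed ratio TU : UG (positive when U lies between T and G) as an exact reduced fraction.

TU:UG = 79/176

Choose coordinates P = (0, 0), B = (1, 0), V = (0, 1).
1. E lies on line BV with BE:EV = 5:2 ⇒ E = (2/7, 5/7)
2. L lies on line EP with EL:LP = 2:5 ⇒ L = (10/49, 25/49)
3. U is the centroid of triangle BVP ⇒ U = (1/3, 1/3)
4. Z lies on line UB with UZ:ZB = 3:4 ⇒ Z = (13/21, 4/21)
5. T is where the line through B parallel to PZ meets line LV ⇒ T = (85/176, -7/44)
line TU meets VP at G = (0, 113/79)
U = T + t·(G−T) with t = 79/255, so TU:UG = 79/255:176/255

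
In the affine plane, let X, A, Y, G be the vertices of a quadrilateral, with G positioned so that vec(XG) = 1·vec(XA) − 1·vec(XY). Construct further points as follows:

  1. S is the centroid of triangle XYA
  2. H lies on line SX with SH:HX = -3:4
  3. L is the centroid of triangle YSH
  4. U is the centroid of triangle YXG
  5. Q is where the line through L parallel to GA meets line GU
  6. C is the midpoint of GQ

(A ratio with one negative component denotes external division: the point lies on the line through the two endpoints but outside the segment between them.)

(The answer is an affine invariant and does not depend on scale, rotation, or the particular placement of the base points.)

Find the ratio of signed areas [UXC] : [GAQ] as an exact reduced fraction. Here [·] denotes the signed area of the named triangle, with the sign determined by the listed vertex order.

[UXC]:[GAQ] = 1/2

Set X = (0, 0), A = (1, 0), Y = (0, 1), G = (1, -1); any affine frame gives the same invariant.
1. S is the centroid of triangle XYA ⇒ S = (1/3, 1/3)
2. H lies on line SX with SH:HX = -3:4 ⇒ H = (4/3, 4/3)
3. L is the centroid of triangle YSH ⇒ L = (5/9, 8/9)
4. U is the centroid of triangle YXG ⇒ U = (1/3, 0)
5. Q is where the line through L parallel to GA meets line GU ⇒ Q = (5/9, -1/3)
6. C is the midpoint of GQ ⇒ C = (7/9, -2/3)
2·[UXC] = 2/9, 2·[GAQ] = 4/9
[UXC]:[GAQ] = 2/9:4/9 = 1/2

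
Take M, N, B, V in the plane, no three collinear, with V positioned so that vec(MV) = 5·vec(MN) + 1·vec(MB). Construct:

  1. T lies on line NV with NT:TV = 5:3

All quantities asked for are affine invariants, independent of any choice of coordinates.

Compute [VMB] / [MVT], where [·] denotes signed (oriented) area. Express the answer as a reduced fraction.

Set M = (0, 0), N = (1, 0), B = (0, 1), V = (5, 1); any affine frame gives the same invariant.
1. T lies on line NV with NT:TV = 5:3 ⇒ T = (7/2, 5/8)
2·[VMB] = -5, 2·[MVT] = -3/8
[VMB]:[MVT] = -5:-3/8 = 40/3

[VMB]:[MVT] = 40/3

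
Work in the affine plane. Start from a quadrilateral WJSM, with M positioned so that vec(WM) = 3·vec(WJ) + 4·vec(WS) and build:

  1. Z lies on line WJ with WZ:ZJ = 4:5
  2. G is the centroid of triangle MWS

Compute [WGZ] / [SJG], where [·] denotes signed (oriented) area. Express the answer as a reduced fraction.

[WGZ]:[SJG] = -4/9

Set W = (0, 0), J = (1, 0), S = (0, 1), M = (3, 4); any affine frame gives the same invariant.
1. Z lies on line WJ with WZ:ZJ = 4:5 ⇒ Z = (4/9, 0)
2. G is the centroid of triangle MWS ⇒ G = (1, 5/3)
2·[WGZ] = -20/27, 2·[SJG] = 5/3
[WGZ]:[SJG] = -20/27:5/3 = -4/9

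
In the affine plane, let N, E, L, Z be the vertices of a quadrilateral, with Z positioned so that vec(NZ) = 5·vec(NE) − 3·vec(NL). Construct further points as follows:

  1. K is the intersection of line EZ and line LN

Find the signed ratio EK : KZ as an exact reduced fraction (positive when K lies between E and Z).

Choose coordinates N = (0, 0), E = (1, 0), L = (0, 1), Z = (5, -3).
1. K is the intersection of line EZ and line LN ⇒ K = (0, 3/4)
K = E + t·(Z−E) with t = -1/4, so EK:KZ = t:(1−t) = -1/4:5/4

EK:KZ = -1/5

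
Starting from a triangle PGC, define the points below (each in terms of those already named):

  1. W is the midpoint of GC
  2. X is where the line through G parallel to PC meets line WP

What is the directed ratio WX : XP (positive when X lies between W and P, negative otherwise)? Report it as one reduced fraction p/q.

Choose coordinates P = (0, 0), G = (1, 0), C = (0, 1).
1. W is the midpoint of GC ⇒ W = (1/2, 1/2)
2. X is where the line through G parallel to PC meets line WP ⇒ X = (1, 1)
X = W + t·(P−W) with t = -1, so WX:XP = t:(1−t) = -1:2

WX:XP = -1/2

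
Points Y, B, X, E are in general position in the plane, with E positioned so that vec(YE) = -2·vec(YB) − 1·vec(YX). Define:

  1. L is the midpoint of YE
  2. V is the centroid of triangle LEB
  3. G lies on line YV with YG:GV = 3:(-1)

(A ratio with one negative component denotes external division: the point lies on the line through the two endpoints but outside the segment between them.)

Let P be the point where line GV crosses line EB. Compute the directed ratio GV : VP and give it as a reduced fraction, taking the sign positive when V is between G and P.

GV:VP = -5/2

Set Y = (0, 0), B = (1, 0), X = (0, 1), E = (-2, -1); any affine frame gives the same invariant.
1. L is the midpoint of YE ⇒ L = (-1, -1/2)
2. V is the centroid of triangle LEB ⇒ V = (-2/3, -1/2)
3. G lies on line YV with YG:GV = 3:(-1) ⇒ G = (-1, -3/4)
line GV meets EB at P = (-4/5, -3/5)
V = G + t·(P−G) with t = 5/3, so GV:VP = 5/3:-2/3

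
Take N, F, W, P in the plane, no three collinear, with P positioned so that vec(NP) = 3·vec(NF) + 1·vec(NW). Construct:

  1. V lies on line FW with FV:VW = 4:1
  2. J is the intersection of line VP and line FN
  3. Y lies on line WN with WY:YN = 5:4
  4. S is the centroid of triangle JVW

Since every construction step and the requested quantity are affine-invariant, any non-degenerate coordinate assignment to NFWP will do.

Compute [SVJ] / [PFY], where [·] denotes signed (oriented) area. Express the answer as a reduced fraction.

[SVJ]:[PFY] = 36/85

Choose coordinates N = (0, 0), F = (1, 0), W = (0, 1), P = (3, 1).
1. V lies on line FW with FV:VW = 4:1 ⇒ V = (1/5, 4/5)
2. J is the intersection of line VP and line FN ⇒ J = (-11, 0)
3. Y lies on line WN with WY:YN = 5:4 ⇒ Y = (0, 4/9)
4. S is the centroid of triangle JVW ⇒ S = (-18/5, 3/5)
2·[SVJ] = -4/5, 2·[PFY] = -17/9
[SVJ]:[PFY] = -4/5:-17/9 = 36/85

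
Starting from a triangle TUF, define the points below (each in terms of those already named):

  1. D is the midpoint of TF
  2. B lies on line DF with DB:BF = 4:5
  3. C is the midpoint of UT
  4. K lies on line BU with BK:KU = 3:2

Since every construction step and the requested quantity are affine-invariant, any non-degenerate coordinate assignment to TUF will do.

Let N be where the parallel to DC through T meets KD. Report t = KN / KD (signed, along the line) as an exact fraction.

t = 16/7

Choose coordinates T = (0, 0), U = (1, 0), F = (0, 1).
1. D is the midpoint of TF ⇒ D = (0, 1/2)
2. B lies on line DF with DB:BF = 4:5 ⇒ B = (0, 13/18)
3. C is the midpoint of UT ⇒ C = (1/2, 0)
4. K lies on line BU with BK:KU = 3:2 ⇒ K = (3/5, 13/45)
through T parallel to DC: direction (1/2, -1/2); meets KD at N = (-27/35, 27/35)
N = K + t·(D−K) with t = 16/7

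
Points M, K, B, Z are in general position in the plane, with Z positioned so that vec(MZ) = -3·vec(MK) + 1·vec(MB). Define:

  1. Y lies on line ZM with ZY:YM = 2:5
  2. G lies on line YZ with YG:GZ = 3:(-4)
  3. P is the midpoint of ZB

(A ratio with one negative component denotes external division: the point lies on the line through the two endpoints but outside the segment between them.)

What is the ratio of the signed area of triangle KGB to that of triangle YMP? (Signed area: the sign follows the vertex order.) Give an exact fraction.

Assign M = (0, 0), K = (1, 0), B = (0, 1), Z = (-3, 1) — the answer is frame-independent, so this choice is without loss of generality.
1. Y lies on line ZM with ZY:YM = 2:5 ⇒ Y = (-15/7, 5/7)
2. G lies on line YZ with YG:GZ = 3:(-4) ⇒ G = (3/7, -1/7)
3. P is the midpoint of ZB ⇒ P = (-3/2, 1)
2·[KGB] = -5/7, 2·[YMP] = 15/14
[KGB]:[YMP] = -5/7:15/14 = -2/3

[KGB]:[YMP] = -2/3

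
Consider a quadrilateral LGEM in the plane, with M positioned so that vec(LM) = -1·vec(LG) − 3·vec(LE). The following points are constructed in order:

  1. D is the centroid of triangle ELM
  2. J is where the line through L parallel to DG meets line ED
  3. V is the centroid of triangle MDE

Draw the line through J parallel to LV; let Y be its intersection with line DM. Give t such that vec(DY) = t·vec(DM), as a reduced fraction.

Assign L = (0, 0), G = (1, 0), E = (0, 1), M = (-1, -3) — the answer is frame-independent, so this choice is without loss of generality.
1. D is the centroid of triangle ELM ⇒ D = (-1/3, -2/3)
2. J is where the line through L parallel to DG meets line ED ⇒ J = (-2/9, -1/9)
3. V is the centroid of triangle MDE ⇒ V = (-4/9, -8/9)
through J parallel to LV: direction (-4/9, -8/9); meets DM at Y = (-1/9, 1/9)
Y = D + t·(M−D) with t = -1/3

t = -1/3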